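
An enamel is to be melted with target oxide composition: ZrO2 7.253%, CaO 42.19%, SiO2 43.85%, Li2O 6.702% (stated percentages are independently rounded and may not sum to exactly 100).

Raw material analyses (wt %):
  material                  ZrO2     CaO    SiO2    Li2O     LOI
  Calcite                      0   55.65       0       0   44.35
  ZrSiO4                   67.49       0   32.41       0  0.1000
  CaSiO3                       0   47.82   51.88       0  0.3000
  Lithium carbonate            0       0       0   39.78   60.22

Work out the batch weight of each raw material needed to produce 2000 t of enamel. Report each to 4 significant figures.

Batch per 2000 t enamel:
  Calcite: 179.0 t
  ZrSiO4: 214.9 t
  CaSiO3: 1556 t
  Lithium carbonate: 337.0 t
Total batch = 2287 t; LOI loss = 287.2 t; yield = 87.44%

Mid-chain values are printed, with 4-significant-figure rounding, in the working; every computation runs at exact precision at all times — a single rounding produces each reported number — derived quantities, including net glass mass, totals, four oxide percentages, yield, ignition loss, are rebuilt from the weighed amounts on 2000 t of glass at full float precision as written in the problem or answer text.
Oxide-by-oxide targets in 2000 t enamel:
  ZrO2: 7.253% × 2000 = 145.1 t
  CaO: 42.19% × 2000 = 843.8 t
  SiO2: 43.85% × 2000 = 877.0 t
  Li2O: 6.702% × 2000 = 134.0 t
Oxide-by-oxide audit on the weights just shown, versus the basis set out (summed amounts equal target values net of answer rounding effects):
  ZrO2: 214.9·0.6749 = 145.0 t (target 145.1 t)
  CaO: 179.0·0.5565 + 1556·0.4782 = 843.7 t (target 843.8 t)
  SiO2: 214.9·0.3241 + 1556·0.5188 = 876.9 t (target 877.0 t)
  Li2O: 337.0·0.3978 = 134.1 t (target 134.0 t)
Glass-mass bookkeeping: batch total minus LOI = 2000 t (the targets, summed, come to 2000 t; the stated basis being 2000 t — any gap is answer rounding).
Adding the batch up: Σ batch = 2287 t; loss to ignition Σ batch·LOI = 287.2 t; glass ÷ batch gives a yield of 87.44%.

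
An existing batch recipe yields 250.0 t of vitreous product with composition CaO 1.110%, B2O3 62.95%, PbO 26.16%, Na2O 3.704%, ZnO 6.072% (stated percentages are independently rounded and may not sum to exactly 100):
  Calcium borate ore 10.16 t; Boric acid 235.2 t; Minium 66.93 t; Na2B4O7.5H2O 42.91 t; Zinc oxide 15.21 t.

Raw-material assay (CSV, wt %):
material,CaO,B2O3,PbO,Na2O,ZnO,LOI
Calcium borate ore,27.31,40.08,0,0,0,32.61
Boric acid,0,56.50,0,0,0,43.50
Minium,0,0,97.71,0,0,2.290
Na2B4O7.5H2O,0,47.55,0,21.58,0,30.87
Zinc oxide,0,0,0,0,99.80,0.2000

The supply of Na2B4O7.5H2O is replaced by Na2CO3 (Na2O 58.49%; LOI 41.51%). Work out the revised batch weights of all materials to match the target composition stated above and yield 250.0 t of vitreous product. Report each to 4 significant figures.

Working values are printed, rounded to 4 significant digits, alongside each step; the whole derivation maintains full float precision through every step; every reported value is rounded just once; all derived quantities are re-derived in full float precision (the yield, the five compositions, totals, glass mass, LOI) from the weighed amounts per 250.0 t of glass as written in the problem or answer text.
Target oxide masses per 250.0 t vitreous product:
  CaO: 1.110% × 250.0 = 2.775 t
  B2O3: 62.95% × 250.0 = 157.4 t
  PbO: 26.16% × 250.0 = 65.40 t
  Na2O: 3.704% × 250.0 = 9.260 t
  ZnO: 6.072% × 250.0 = 15.18 t
Checking each oxide sum using the reported weights, for the quoted basis mass (each sum matches its target mass exact up to rounding of places):
  CaO: 10.16·0.2731 = 2.775 t (target 2.775 t)
  B2O3: 10.16·0.4008 + 271.3·0.5650 = 157.4 t (target 157.4 t)
  PbO: 66.93·0.9771 = 65.40 t (target 65.40 t)
  Na2O: 15.83·0.5849 = 9.259 t (target 9.260 t)
  ZnO: 15.21·0.9980 = 15.18 t (target 15.18 t)
Glass-mass sanity pass: net batch after ignition = 250.0 t (the Σ of target masses is 250.0 t; against the stated basis, 250.0 t — rounding explains the deltas).
Batch grand total — Σ batch = 379.4 t; LOI loss = Σ batch·LOI = 129.5 t; the yield ratio, glass ÷ batch: 65.88%.

Revised batch per 250.0 t vitreous product:
  Calcium borate ore: 10.16 t
  Boric acid: 271.3 t
  Minium: 66.93 t
  Na2CO3: 15.83 t
  Zinc oxide: 15.21 t
Total batch = 379.4 t; LOI loss = 129.5 t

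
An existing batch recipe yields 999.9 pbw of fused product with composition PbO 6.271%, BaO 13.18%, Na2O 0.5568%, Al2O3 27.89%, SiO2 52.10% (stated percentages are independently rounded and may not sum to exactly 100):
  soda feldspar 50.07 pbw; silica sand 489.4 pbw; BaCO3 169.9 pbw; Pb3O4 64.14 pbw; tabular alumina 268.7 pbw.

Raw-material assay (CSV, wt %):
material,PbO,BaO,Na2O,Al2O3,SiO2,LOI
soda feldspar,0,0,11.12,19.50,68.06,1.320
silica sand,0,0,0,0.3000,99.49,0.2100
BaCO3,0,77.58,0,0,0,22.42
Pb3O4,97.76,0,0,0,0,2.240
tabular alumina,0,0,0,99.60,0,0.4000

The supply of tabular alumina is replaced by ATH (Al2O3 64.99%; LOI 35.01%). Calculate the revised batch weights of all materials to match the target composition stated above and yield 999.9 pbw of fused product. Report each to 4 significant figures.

Rounding to four significant figures governs each intermediate as displayed — the working math runs at full float precision in every operation; exactly one rounding is applied to each reported value. The derived quantities, including the yield, totals, net glass mass, LOI, five oxide percentages, are carried from the batch weights for 999.9 pbw of glass in full precision, exactly as shown in problem or answer.
Oxide mass targets, per 999.9 pbw fused product:
  PbO: 6.271% × 999.9 = 62.70 pbw
  BaO: 13.18% × 999.9 = 131.8 pbw
  Na2O: 0.5568% × 999.9 = 5.567 pbw
  Al2O3: 27.89% × 999.9 = 278.9 pbw
  SiO2: 52.10% × 999.9 = 520.9 pbw
Checking each oxide sum with the batch weights as given, against the basis in use (each sum matches its target mass exact up to rounding of places):
  PbO: 64.14·0.9776 = 62.70 pbw (target 62.70 pbw)
  BaO: 169.9·0.7758 = 131.8 pbw (target 131.8 pbw)
  Na2O: 50.07·0.1112 = 5.568 pbw (target 5.567 pbw)
  Al2O3: 50.07·0.1950 + 489.4·0.003000 + 411.8·0.6499 = 278.9 pbw (target 278.9 pbw)
  SiO2: 50.07·0.6806 + 489.4·0.9949 = 521.0 pbw (target 520.9 pbw)
Auditing the glass mass value: batch total minus LOI = 999.9 pbw (the targets, summed, come to 999.9 pbw; the stated basis being 999.9 pbw — gaps are rounding artifacts).
Adding the batch up: Σ batch = 1185 pbw; loss to ignition Σ batch·LOI = 185.4 pbw; the yield ratio, glass ÷ batch: 84.36%.

Revised batch per 999.9 pbw fused product:
  soda feldspar: 50.07 pbw
  silica sand: 489.4 pbw
  BaCO3: 169.9 pbw
  Pb3O4: 64.14 pbw
  ATH: 411.8 pbw
Total batch = 1185 pbw; LOI loss = 185.4 pbw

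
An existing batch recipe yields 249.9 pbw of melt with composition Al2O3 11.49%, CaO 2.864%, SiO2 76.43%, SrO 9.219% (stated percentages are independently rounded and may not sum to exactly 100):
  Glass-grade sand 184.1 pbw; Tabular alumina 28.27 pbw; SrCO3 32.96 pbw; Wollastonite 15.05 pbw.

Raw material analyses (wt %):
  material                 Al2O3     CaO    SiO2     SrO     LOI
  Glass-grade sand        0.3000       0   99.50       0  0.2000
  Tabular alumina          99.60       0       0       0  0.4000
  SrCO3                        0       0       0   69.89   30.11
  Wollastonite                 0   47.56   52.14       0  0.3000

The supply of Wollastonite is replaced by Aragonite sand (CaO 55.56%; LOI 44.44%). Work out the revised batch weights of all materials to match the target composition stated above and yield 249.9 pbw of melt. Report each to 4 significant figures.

The working math runs at full precision throughout. Values along the way are displayed rounded to four significant figures across the worked steps — a single rounding yields every reported figure. All derived quantities (the totals, LOI, glass mass, yield, the four compositions) are carried starting from the weights at 249.9 pbw of glass in full float precision, exactly as shown in either problem or answer.
Target oxide masses per 249.9 pbw melt:
  Al2O3: 11.49% × 249.9 = 28.71 pbw
  CaO: 2.864% × 249.9 = 7.157 pbw
  SiO2: 76.43% × 249.9 = 191.0 pbw
  SrO: 9.219% × 249.9 = 23.04 pbw
Balance tally, oxide-wise, per the reported batch figures, at the basis given (summed amounts equal target values net of answer rounding effects):
  Al2O3: 192.0·0.003000 + 28.25·0.9960 = 28.71 pbw (target 28.71 pbw)
  CaO: 12.88·0.5556 = 7.156 pbw (target 7.157 pbw)
  SiO2: 192.0·0.9950 = 191.0 pbw (target 191.0 pbw)
  SrO: 32.96·0.6989 = 23.04 pbw (target 23.04 pbw)
Mass balance on the glass: total charge less LOI = 249.9 pbw (the targets, summed, come to 249.9 pbw; the stated basis being 249.9 pbw — any gap is answer rounding).
Adding the batch up: Σ batch = 266.1 pbw; the LOI term Σ batch·LOI equals 16.15 pbw; glass ÷ batch gives a yield of 93.93%.

Revised batch per 249.9 pbw melt:
  Glass-grade sand: 192.0 pbw
  Tabular alumina: 28.25 pbw
  SrCO3: 32.96 pbw
  Aragonite sand: 12.88 pbw
Total batch = 266.1 pbw; LOI loss = 16.15 pbw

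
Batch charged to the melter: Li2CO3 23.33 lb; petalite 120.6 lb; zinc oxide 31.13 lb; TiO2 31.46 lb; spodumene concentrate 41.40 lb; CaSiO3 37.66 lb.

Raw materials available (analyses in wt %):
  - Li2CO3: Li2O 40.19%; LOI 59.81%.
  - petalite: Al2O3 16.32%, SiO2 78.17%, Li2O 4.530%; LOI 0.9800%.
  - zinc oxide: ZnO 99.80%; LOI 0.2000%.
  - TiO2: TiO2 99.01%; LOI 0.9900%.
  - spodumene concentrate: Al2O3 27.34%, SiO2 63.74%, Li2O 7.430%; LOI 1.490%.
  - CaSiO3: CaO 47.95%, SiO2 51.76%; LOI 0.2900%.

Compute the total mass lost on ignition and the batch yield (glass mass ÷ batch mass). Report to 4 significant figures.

All internal work carries exact precision at each step — intermediates are displayed, rounded to four significant figures, when written out. A single rounding finalizes each reported value — all derived quantities are rebuilt at full precision (six oxide percentages, LOI, yield, the totals, net glass mass) using the weight values on 269.3 lb of glass, as given in the problem or the answer.
Each material's LOI contribution:
  Li2CO3: 23.33 × 0.5981 = 13.95 lb
  petalite: 120.6 × 0.009800 = 1.182 lb
  zinc oxide: 31.13 × 0.002000 = 0.06226 lb
  TiO2: 31.46 × 0.009900 = 0.3115 lb
  spodumene concentrate: 41.40 × 0.01490 = 0.6169 lb
  CaSiO3: 37.66 × 0.002900 = 0.1092 lb
Total LOI = 16.24 lb
Glass = batch − LOI = 285.6 − 16.24 = 269.3 lb

LOI loss = 16.24 lb; glass = 269.3 lb; yield = 94.31%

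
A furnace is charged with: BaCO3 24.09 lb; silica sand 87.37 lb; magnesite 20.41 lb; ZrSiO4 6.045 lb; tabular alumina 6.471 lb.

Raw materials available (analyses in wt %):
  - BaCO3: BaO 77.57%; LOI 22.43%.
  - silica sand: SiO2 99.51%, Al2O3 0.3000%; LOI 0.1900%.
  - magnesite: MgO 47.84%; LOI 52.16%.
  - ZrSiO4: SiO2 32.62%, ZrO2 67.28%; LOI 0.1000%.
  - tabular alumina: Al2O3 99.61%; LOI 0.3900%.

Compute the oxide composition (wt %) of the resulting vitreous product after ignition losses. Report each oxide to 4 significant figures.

Glass mass = 128.1 lb (batch 144.4 − LOI 16.25).
Composition: SiO2 69.39%, ZrO2 3.174%, Al2O3 5.235%, BaO 14.58%, MgO 7.620%

Mid-chain values appear, rounded to 4 significant digits, between the steps — full float precision is maintained in every operation. Every reported number is rounded a single time; all derived quantities, which include totals, net glass mass, five oxide percentages, LOI, yield, are computed at exact precision, exactly as shown in the problem or answer text, starting from the weights for 128.1 lb of glass.
Delivered oxide masses:
  SiO2: 87.37·0.9951 + 6.045·0.3262 = 88.91 lb
  ZrO2: 6.045·0.6728 = 4.067 lb
  Al2O3: 87.37·0.003000 + 6.471·0.9961 = 6.708 lb
  BaO: 24.09·0.7757 = 18.69 lb
  MgO: 20.41·0.4784 = 9.764 lb
LOI: 24.09·0.2243 + 87.37·0.001900 + 20.41·0.5216 + 6.045·0.001000 + 6.471·0.003900 = 16.25 lb
The glass mass, total less LOI, = 144.4 − 16.25 = 128.1 lb (the oxide masses sum to this)
each wt % is 100 × oxide ÷ glass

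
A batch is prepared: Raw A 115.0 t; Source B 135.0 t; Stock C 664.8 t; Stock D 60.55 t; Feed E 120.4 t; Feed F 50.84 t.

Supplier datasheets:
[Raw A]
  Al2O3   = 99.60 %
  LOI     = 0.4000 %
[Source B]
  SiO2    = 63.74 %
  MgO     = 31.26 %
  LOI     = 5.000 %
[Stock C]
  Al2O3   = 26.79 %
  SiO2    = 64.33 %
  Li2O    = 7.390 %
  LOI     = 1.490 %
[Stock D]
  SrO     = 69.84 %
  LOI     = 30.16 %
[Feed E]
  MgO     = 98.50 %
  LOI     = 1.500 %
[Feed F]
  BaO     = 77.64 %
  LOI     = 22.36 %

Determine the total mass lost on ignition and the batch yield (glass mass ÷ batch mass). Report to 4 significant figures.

LOI loss = 48.55 t; glass = 1098 t; yield = 95.77%

In-progress results are displayed rounded to 4 significant figures at each printed step. The whole derivation keeps full float precision from start to finish. Exactly one rounding lands on each reported figure — the derived quantities are computed in full precision (yield, LOI, the totals, six oxide percentages, glass mass) from the batch weights at 1098 t of glass as set out in the problem or the answer.
Per-material ignition loss:
  Raw A: 115.0 × 0.004000 = 0.4600 t
  Source B: 135.0 × 0.05000 = 6.750 t
  Stock C: 664.8 × 0.01490 = 9.906 t
  Stock D: 60.55 × 0.3016 = 18.26 t
  Feed E: 120.4 × 0.01500 = 1.806 t
  Feed F: 50.84 × 0.2236 = 11.37 t
Total LOI = 48.55 t
Glass = batch − LOI = 1147 − 48.55 = 1098 t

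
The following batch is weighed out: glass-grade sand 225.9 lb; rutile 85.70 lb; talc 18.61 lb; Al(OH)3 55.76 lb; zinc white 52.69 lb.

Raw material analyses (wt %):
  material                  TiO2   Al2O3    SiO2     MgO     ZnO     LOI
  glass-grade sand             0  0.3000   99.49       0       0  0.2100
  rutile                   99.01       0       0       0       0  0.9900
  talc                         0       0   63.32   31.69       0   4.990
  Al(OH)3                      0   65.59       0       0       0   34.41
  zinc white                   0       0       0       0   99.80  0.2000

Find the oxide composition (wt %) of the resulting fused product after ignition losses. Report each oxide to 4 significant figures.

Full precision is held all the way through; values along the way are printed, with 4-significant-digit rounding, in the printout; a single rounding produces each reported figure; derived quantities, including net glass mass, yield, totals, ignition loss, the five compositions, are re-derived from the batch weights per 417.1 lb of glass at exact precision, as written in problem or answer.
Delivered oxide masses:
  TiO2: 85.70·0.9901 = 84.85 lb
  Al2O3: 225.9·0.003000 + 55.76·0.6559 = 37.25 lb
  SiO2: 225.9·0.9949 + 18.61·0.6332 = 236.5 lb
  MgO: 18.61·0.3169 = 5.898 lb
  ZnO: 52.69·0.9980 = 52.58 lb
LOI: 225.9·0.002100 + 85.70·0.009900 + 18.61·0.04990 + 55.76·0.3441 + 52.69·0.002000 = 21.54 lb
batch − LOI leaves glass = 438.7 − 21.54 = 417.1 lb (= Σ oxide masses)
wt % = oxide mass / glass mass × 100

Glass mass = 417.1 lb (batch 438.7 − LOI 21.54).
Composition: TiO2 20.34%, Al2O3 8.931%, SiO2 56.71%, MgO 1.414%, ZnO 12.61%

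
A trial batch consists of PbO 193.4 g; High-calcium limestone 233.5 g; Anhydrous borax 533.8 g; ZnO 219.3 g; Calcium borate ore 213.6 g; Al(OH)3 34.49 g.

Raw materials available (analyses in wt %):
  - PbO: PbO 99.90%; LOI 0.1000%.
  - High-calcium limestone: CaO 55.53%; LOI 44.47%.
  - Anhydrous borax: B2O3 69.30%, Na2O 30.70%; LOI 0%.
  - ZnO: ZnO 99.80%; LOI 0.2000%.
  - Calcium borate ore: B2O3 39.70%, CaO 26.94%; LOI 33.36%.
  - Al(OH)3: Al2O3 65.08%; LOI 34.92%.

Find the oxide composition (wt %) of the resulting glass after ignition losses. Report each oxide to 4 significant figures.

The whole derivation carries exact precision end to end — values along the way are displayed rounded to four significant digits on the page. Every reported figure takes just one rounding. The derived quantities (net glass mass, LOI, the yield, totals, six oxide percentages) are computed starting from the weights on 1240 g of glass at full float precision, as quoted within problem or answer.
Delivered oxide masses:
  B2O3: 533.8·0.6930 + 213.6·0.3970 = 454.7 g
  Al2O3: 34.49·0.6508 = 22.45 g
  CaO: 233.5·0.5553 + 213.6·0.2694 = 187.2 g
  PbO: 193.4·0.9990 = 193.2 g
  Na2O: 533.8·0.3070 = 163.9 g
  ZnO: 219.3·0.9980 = 218.9 g
LOI: 193.4·0.001000 + 233.5·0.4447 + 219.3·0.002000 + 213.6·0.3336 + 34.49·0.3492 = 187.8 g
Net of LOI, the glass mass = 1428 − 187.8 = 1240 g (consistent with Σ oxide mass)
each oxide over glass, ×100, is wt %

Glass mass = 1240 g (batch 1428 − LOI 187.8).
Composition: B2O3 36.66%, Al2O3 1.810%, CaO 15.09%, PbO 15.58%, Na2O 13.21%, ZnO 17.65%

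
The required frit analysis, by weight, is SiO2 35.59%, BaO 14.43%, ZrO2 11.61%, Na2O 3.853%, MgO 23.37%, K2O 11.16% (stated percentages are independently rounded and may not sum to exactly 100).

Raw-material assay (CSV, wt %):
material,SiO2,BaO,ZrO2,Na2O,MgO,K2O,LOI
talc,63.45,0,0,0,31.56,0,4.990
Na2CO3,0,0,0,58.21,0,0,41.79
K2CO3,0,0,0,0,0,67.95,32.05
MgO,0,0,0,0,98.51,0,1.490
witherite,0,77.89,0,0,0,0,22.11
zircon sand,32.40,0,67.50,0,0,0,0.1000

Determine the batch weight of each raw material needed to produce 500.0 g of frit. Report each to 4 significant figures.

Batch per 500.0 g frit:
  talc: 236.5 g
  Na2CO3: 33.10 g
  K2CO3: 82.12 g
  MgO: 42.84 g
  witherite: 92.63 g
  zircon sand: 86.00 g
Total batch = 573.2 g; LOI loss = 73.16 g; yield = 87.24%

The working math holds full precision from first step to last; rounding to four significant digits extends to every intermediate as printed. Exactly one rounding is applied to each reported number. The derived quantities, which include the six compositions, net glass mass, totals, yield, LOI, are rebuilt at full float precision, as given in either problem or answer, using the weight values for 500.0 g of glass.
The oxide mass targets at 500.0 g frit:
  SiO2: 35.59% × 500.0 = 178.0 g
  BaO: 14.43% × 500.0 = 72.15 g
  ZrO2: 11.61% × 500.0 = 58.05 g
  Na2O: 3.853% × 500.0 = 19.26 g
  MgO: 23.37% × 500.0 = 116.8 g
  K2O: 11.16% × 500.0 = 55.80 g
Balance tally, oxide-wise, working from each reported weight, on the stated basis (each sum matches its target mass given rounding of the digits):
  SiO2: 236.5·0.6345 + 86.00·0.3240 = 177.9 g (target 178.0 g)
  BaO: 92.63·0.7789 = 72.15 g (target 72.15 g)
  ZrO2: 86.00·0.6750 = 58.05 g (target 58.05 g)
  Na2O: 33.10·0.5821 = 19.27 g (target 19.26 g)
  MgO: 236.5·0.3156 + 42.84·0.9851 = 116.8 g (target 116.8 g)
  K2O: 82.12·0.6795 = 55.80 g (target 55.80 g)
Glass-mass bookkeeping: the batch minus its LOI: 500.0 g (targets for the oxides total 500.1 g; with the basis standing at 500.0 g — rounding explains the deltas).
Summing the batch: Σ batch = 573.2 g; LOI loss = Σ batch·LOI = 73.16 g; yield, glass over the total, = 87.24%.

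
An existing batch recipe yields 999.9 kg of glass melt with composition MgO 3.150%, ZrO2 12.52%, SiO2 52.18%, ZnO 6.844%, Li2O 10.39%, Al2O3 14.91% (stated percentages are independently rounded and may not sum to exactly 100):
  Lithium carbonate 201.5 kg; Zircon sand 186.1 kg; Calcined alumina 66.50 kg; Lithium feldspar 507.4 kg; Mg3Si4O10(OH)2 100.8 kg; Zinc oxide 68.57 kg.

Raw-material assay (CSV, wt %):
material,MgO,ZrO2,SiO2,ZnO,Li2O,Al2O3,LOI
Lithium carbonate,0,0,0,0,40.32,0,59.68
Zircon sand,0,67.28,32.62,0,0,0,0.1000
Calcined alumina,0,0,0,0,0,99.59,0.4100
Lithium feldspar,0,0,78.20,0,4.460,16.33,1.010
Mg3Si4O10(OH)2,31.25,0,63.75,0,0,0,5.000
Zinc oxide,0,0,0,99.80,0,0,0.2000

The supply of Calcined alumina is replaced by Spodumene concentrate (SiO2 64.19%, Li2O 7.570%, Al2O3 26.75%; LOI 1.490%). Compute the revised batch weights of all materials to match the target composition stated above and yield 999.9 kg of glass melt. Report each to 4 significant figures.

All arithmetic maintains full precision end to end. Values along the way are rounded to 4 significant digits when quoted — every reported figure is rounded once only. All derived quantities are rebuilt in exact precision (six oxide percentages, the yield, glass mass, totals, LOI) from the weighed amounts on 999.9 kg of glass, exactly as shown in the question or the answer.
Target masses of each oxide per 999.9 kg glass melt:
  MgO: 3.150% × 999.9 = 31.50 kg
  ZrO2: 12.52% × 999.9 = 125.2 kg
  SiO2: 52.18% × 999.9 = 521.7 kg
  ZnO: 6.844% × 999.9 = 68.43 kg
  Li2O: 10.39% × 999.9 = 103.9 kg
  Al2O3: 14.91% × 999.9 = 149.1 kg
Per-oxide balance check from the weights as reported, against the basis in use (target by target, the sums agree up to rounding of the answer):
  MgO: 100.8·0.3125 = 31.50 kg (target 31.50 kg)
  ZrO2: 186.1·0.6728 = 125.2 kg (target 125.2 kg)
  SiO2: 186.1·0.3262 + 496.2·0.6419 + 100.1·0.7820 + 100.8·0.6375 = 521.8 kg (target 521.7 kg)
  ZnO: 68.57·0.9980 = 68.43 kg (target 68.43 kg)
  Li2O: 153.4·0.4032 + 496.2·0.07570 + 100.1·0.04460 = 103.9 kg (target 103.9 kg)
  Al2O3: 496.2·0.2675 + 100.1·0.1633 = 149.1 kg (target 149.1 kg)
Glass-mass sanity pass: Σ batch − LOI loss = 999.9 kg (summing oxide targets gives 999.8 kg; stated basis 999.9 kg — any gap is answer rounding).
Whole-batch sum: Σ batch = 1105 kg; loss to ignition Σ batch·LOI = 105.3 kg; the yield ratio, glass ÷ batch: 90.47%.

Revised batch per 999.9 kg glass melt:
  Lithium carbonate: 153.4 kg
  Zircon sand: 186.1 kg
  Spodumene concentrate: 496.2 kg
  Lithium feldspar: 100.1 kg
  Mg3Si4O10(OH)2: 100.8 kg
  Zinc oxide: 68.57 kg
Total batch = 1105 kg; LOI loss = 105.3 kg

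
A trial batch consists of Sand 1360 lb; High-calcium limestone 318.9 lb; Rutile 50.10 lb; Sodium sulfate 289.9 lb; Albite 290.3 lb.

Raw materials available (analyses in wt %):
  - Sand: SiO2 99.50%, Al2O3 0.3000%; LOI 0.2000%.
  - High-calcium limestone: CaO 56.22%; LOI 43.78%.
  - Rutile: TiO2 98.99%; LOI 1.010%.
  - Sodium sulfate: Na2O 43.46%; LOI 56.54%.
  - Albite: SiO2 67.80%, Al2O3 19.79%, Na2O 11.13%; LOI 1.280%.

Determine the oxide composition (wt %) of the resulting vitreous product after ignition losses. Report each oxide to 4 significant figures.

Glass mass = 1999 lb (batch 2309 − LOI 310.5).
Composition: SiO2 77.55%, CaO 8.970%, Al2O3 3.078%, TiO2 2.481%, Na2O 7.920%

Mid-chain values are printed rounded to 4 significant digits between the steps. All internal work keeps exact precision at all times — a single rounding finalizes every reported figure; all derived quantities, including LOI, the five compositions, net glass mass, the totals, yield, are re-derived using the weight values at 1999 lb of glass at full float precision, as they appear in question or answer.
Delivered oxide masses:
  SiO2: 1360·0.9950 + 290.3·0.6780 = 1550 lb
  CaO: 318.9·0.5622 = 179.3 lb
  Al2O3: 1360·0.003000 + 290.3·0.1979 = 61.53 lb
  TiO2: 50.10·0.9899 = 49.59 lb
  Na2O: 289.9·0.4346 + 290.3·0.1113 = 158.3 lb
LOI: 1360·0.002000 + 318.9·0.4378 + 50.10·0.01010 + 289.9·0.5654 + 290.3·0.01280 = 310.5 lb
Resulting glass, batch − LOI: 2309 − 310.5 = 1999 lb (matching Σ of the oxides)
wt %: oxide over glass, times 100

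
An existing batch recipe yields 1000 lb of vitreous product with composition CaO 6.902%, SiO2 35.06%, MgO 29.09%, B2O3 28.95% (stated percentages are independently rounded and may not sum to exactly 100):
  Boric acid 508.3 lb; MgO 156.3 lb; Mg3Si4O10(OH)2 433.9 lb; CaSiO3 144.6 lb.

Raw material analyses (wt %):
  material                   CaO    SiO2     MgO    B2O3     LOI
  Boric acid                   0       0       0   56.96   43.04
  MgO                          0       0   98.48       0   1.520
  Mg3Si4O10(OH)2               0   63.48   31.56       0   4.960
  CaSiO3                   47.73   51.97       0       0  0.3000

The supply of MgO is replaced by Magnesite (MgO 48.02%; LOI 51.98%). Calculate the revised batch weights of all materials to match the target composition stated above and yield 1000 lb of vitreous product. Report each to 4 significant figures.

Revised batch per 1000 lb vitreous product:
  Boric acid: 508.3 lb
  Magnesite: 320.6 lb
  Mg3Si4O10(OH)2: 433.9 lb
  CaSiO3: 144.6 lb
Total batch = 1407 lb; LOI loss = 407.4 lb

The working math maintains full float precision from first step to last. Mid-chain values are shown, with 4-significant-digit rounding, in the working. Exactly one rounding is applied to each reported value. The derived quantities are computed using the weight values on 1000 lb of glass in exact precision (the totals, ignition loss, glass mass, the four compositions, the yield) exactly as printed in the question or the answer.
Oxide-by-oxide targets in 1000 lb vitreous product:
  CaO: 6.902% × 1000 = 69.02 lb
  SiO2: 35.06% × 1000 = 350.6 lb
  MgO: 29.09% × 1000 = 290.9 lb
  B2O3: 28.95% × 1000 = 289.5 lb
Oxide-by-oxide audit working from each reported weight, on the stated basis (every target is met by its sum once rounding is allowed for):
  CaO: 144.6·0.4773 = 69.02 lb (target 69.02 lb)
  SiO2: 433.9·0.6348 + 144.6·0.5197 = 350.6 lb (target 350.6 lb)
  MgO: 320.6·0.4802 + 433.9·0.3156 = 290.9 lb (target 290.9 lb)
  B2O3: 508.3·0.5696 = 289.5 lb (target 289.5 lb)
Glass-mass bookkeeping: net batch after ignition = 1000 lb (per-oxide target masses sum to 1000 lb; basis as stated: 1000 lb — gaps are rounding artifacts).
Total batch = Σ batch = 1407 lb; the LOI term Σ batch·LOI equals 407.4 lb; yield = glass ÷ total batch = 71.05%.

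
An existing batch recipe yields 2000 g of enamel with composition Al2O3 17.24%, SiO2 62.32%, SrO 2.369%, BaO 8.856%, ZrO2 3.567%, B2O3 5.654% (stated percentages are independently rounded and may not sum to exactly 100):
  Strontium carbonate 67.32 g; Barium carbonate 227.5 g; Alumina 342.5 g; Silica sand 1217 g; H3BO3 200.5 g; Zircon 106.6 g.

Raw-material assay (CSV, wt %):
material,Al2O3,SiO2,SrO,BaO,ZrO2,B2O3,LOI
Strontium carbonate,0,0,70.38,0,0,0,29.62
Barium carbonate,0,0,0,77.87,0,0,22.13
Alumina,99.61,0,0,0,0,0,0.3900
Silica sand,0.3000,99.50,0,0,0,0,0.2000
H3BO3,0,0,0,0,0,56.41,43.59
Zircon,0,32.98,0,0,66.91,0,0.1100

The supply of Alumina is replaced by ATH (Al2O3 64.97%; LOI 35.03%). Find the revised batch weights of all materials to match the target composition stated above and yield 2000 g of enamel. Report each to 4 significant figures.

Intermediates are printed, rounded to 4 significant figures, at each printed step. Every computation runs at exact precision end to end — every reported number is rounded only once. Derived quantities (net glass mass, the yield, the six compositions, totals, ignition loss) are re-derived starting from the weights per 2000 g of glass in full float precision, precisely as stated by question or answer.
Per-oxide target masses for 2000 g enamel:
  Al2O3: 17.24% × 2000 = 344.8 g
  SiO2: 62.32% × 2000 = 1246 g
  SrO: 2.369% × 2000 = 47.38 g
  BaO: 8.856% × 2000 = 177.1 g
  ZrO2: 3.567% × 2000 = 71.34 g
  B2O3: 5.654% × 2000 = 113.1 g
Verifying the oxide balance per the reported batch figures, on the stated basis (summed amounts equal target values net of answer rounding effects):
  Al2O3: 525.1·0.6497 + 1217·0.003000 = 344.8 g (target 344.8 g)
  SiO2: 1217·0.9950 + 106.6·0.3298 = 1246 g (target 1246 g)
  SrO: 67.32·0.7038 = 47.38 g (target 47.38 g)
  BaO: 227.5·0.7787 = 177.2 g (target 177.1 g)
  ZrO2: 106.6·0.6691 = 71.33 g (target 71.34 g)
  B2O3: 200.5·0.5641 = 113.1 g (target 113.1 g)
Glass-mass closure: total batch − LOI = 2000 g (targets for the oxides total 2000 g; stated basis 2000 g — deltas are rounding alone).
Batch grand total — Σ batch = 2344 g; loss to ignition Σ batch·LOI = 344.2 g; yield, glass over the total, = 85.32%.

Revised batch per 2000 g enamel:
  Strontium carbonate: 67.32 g
  Barium carbonate: 227.5 g
  ATH: 525.1 g
  Silica sand: 1217 g
  H3BO3: 200.5 g
  Zircon: 106.6 g
Total batch = 2344 g; LOI loss = 344.2 g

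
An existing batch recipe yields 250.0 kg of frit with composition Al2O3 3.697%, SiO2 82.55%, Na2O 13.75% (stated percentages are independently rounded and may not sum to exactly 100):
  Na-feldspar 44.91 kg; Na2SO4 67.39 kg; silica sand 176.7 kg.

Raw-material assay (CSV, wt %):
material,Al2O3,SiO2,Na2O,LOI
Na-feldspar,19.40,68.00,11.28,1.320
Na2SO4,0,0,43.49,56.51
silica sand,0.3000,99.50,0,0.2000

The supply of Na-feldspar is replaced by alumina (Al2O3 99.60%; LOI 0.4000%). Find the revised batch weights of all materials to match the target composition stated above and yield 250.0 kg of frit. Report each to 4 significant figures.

The intermediate values are shown, rounded to four significant figures, when written out; the working math runs at full precision through the solve. Every reported figure sees exactly one rounding — derived quantities are computed starting from the weights for 250.0 kg of glass in full precision (LOI, the yield, totals, three oxide percentages, net glass mass) exactly as printed in question or answer.
Oxide-by-oxide targets in 250.0 kg frit:
  Al2O3: 3.697% × 250.0 = 9.242 kg
  SiO2: 82.55% × 250.0 = 206.4 kg
  Na2O: 13.75% × 250.0 = 34.38 kg
Verifying the oxide balance using the reported weights, relative to the basis at hand (oxide sums agree with the targets within answer rounding):
  Al2O3: 8.655·0.9960 + 207.4·0.003000 = 9.243 kg (target 9.242 kg)
  SiO2: 207.4·0.9950 = 206.4 kg (target 206.4 kg)
  Na2O: 79.04·0.4349 = 34.37 kg (target 34.38 kg)
Glass-mass sanity pass: batch total minus LOI = 250.0 kg (per-oxide target masses sum to 250.0 kg; with the basis standing at 250.0 kg — deltas are rounding alone).
Whole-batch sum: Σ batch = 295.1 kg; LOI removed, Σ of batch·LOI: 45.11 kg; glass ÷ batch gives a yield of 84.71%.

Revised batch per 250.0 kg frit:
  alumina: 8.655 kg
  Na2SO4: 79.04 kg
  silica sand: 207.4 kg
Total batch = 295.1 kg; LOI loss = 45.11 kg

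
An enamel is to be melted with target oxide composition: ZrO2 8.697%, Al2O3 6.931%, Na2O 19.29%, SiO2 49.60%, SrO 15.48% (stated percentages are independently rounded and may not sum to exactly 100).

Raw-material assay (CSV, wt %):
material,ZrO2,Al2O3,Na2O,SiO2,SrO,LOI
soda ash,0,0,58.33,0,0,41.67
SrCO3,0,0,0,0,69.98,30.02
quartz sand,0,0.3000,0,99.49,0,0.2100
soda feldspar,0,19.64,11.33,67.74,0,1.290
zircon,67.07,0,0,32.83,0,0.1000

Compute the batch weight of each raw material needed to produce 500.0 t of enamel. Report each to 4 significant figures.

Batch per 500.0 t enamel:
  soda ash: 131.4 t
  SrCO3: 110.6 t
  quartz sand: 108.9 t
  soda feldspar: 174.8 t
  zircon: 64.84 t
Total batch = 590.5 t; LOI loss = 90.50 t; yield = 84.67%

In-progress results are shown (rounded to 4 significant digits) alongside each step. All internal work carries full float precision through every step — a single rounding yields every reported value — all derived quantities, including five oxide percentages, totals, glass mass, the yield, LOI, are carried from the weighed amounts at 500.0 t of glass in full float precision, exactly as shown in the problem or answer text.
Oxide-by-oxide targets in 500.0 t enamel:
  ZrO2: 8.697% × 500.0 = 43.48 t
  Al2O3: 6.931% × 500.0 = 34.66 t
  Na2O: 19.29% × 500.0 = 96.45 t
  SiO2: 49.60% × 500.0 = 248.0 t
  SrO: 15.48% × 500.0 = 77.40 t
Verifying the oxide balance with the batch weights as given, relative to the basis at hand (each sum matches its target mass given rounding of the digits):
  ZrO2: 64.84·0.6707 = 43.49 t (target 43.48 t)
  Al2O3: 108.9·0.003000 + 174.8·0.1964 = 34.66 t (target 34.66 t)
  Na2O: 131.4·0.5833 + 174.8·0.1133 = 96.45 t (target 96.45 t)
  SiO2: 108.9·0.9949 + 174.8·0.6774 + 64.84·0.3283 = 248.0 t (target 248.0 t)
  SrO: 110.6·0.6998 = 77.40 t (target 77.40 t)
Auditing the glass mass value: the batch minus its LOI: 500.0 t (per-oxide target masses sum to 500.0 t; with the basis standing at 500.0 t — differing by rounding only).
Batch grand total — Σ batch = 590.5 t; LOI removed, Σ of batch·LOI: 90.50 t; glass ÷ batch gives a yield of 84.67%.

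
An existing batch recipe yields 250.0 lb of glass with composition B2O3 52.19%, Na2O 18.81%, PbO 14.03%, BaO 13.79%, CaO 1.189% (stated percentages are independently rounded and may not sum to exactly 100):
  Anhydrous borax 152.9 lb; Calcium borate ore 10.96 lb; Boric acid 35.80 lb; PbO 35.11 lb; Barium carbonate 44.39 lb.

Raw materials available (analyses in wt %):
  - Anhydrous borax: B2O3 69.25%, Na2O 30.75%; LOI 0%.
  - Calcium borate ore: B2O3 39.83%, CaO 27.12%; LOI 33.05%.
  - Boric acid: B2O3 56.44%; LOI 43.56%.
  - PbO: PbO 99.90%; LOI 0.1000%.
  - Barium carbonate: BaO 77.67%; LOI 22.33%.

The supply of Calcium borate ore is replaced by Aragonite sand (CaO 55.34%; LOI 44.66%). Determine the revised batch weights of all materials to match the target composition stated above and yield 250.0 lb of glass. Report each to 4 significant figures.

Revised batch per 250.0 lb glass:
  Anhydrous borax: 152.9 lb
  Aragonite sand: 5.371 lb
  Boric acid: 43.54 lb
  PbO: 35.11 lb
  Barium carbonate: 44.39 lb
Total batch = 281.3 lb; LOI loss = 31.31 lb

In-progress results are printed (rounded to 4 significant figures) in the printout; all internal work carries full float precision from first step to last. A single rounding finalizes every reported figure. The derived quantities (totals, yield, five oxide percentages, glass mass, ignition loss) are re-derived in full float precision using the weight values for 250.0 lb of glass, precisely as stated by question or answer.
Target masses of each oxide per 250.0 lb glass:
  B2O3: 52.19% × 250.0 = 130.5 lb
  Na2O: 18.81% × 250.0 = 47.02 lb
  PbO: 14.03% × 250.0 = 35.08 lb
  BaO: 13.79% × 250.0 = 34.48 lb
  CaO: 1.189% × 250.0 = 2.972 lb
Mass-balance tally per oxide given the weights on record, for the quoted basis mass (target by target, the sums agree net of answer rounding effects):
  B2O3: 152.9·0.6925 + 43.54·0.5644 = 130.5 lb (target 130.5 lb)
  Na2O: 152.9·0.3075 = 47.02 lb (target 47.02 lb)
  PbO: 35.11·0.9990 = 35.07 lb (target 35.08 lb)
  BaO: 44.39·0.7767 = 34.48 lb (target 34.48 lb)
  CaO: 5.371·0.5534 = 2.972 lb (target 2.972 lb)
Mass balance on the glass: total charge less LOI = 250.0 lb (oxide target masses add up to 250.0 lb; against the stated basis, 250.0 lb — deltas are rounding alone).
Total batch = Σ batch = 281.3 lb; LOI removed, Σ of batch·LOI: 31.31 lb; yield: glass divided by total = 88.87%.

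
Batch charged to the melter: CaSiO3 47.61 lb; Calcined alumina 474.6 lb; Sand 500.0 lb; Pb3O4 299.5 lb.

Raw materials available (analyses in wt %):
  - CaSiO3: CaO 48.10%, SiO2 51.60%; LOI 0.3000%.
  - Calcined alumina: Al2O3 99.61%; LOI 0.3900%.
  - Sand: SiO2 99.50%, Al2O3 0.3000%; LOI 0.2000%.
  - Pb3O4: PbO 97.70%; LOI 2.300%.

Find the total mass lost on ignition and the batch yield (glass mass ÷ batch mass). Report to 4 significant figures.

LOI loss = 9.882 lb; glass = 1312 lb; yield = 99.25%

All arithmetic keeps exact precision through the solve. Values along the way appear rounded to 4 significant figures when written out — every reported result sees exactly one rounding; derived quantities (net glass mass, yield, LOI, the totals, the four compositions) are computed from the weighed amounts on 1312 lb of glass in full float precision precisely as stated by problem or answer.
Loss on ignition, line by line:
  CaSiO3: 47.61 × 0.003000 = 0.1428 lb
  Calcined alumina: 474.6 × 0.003900 = 1.851 lb
  Sand: 500.0 × 0.002000 = 1.000 lb
  Pb3O4: 299.5 × 0.02300 = 6.888 lb
Total LOI = 9.882 lb
Glass = batch − LOI = 1322 − 9.882 = 1312 lb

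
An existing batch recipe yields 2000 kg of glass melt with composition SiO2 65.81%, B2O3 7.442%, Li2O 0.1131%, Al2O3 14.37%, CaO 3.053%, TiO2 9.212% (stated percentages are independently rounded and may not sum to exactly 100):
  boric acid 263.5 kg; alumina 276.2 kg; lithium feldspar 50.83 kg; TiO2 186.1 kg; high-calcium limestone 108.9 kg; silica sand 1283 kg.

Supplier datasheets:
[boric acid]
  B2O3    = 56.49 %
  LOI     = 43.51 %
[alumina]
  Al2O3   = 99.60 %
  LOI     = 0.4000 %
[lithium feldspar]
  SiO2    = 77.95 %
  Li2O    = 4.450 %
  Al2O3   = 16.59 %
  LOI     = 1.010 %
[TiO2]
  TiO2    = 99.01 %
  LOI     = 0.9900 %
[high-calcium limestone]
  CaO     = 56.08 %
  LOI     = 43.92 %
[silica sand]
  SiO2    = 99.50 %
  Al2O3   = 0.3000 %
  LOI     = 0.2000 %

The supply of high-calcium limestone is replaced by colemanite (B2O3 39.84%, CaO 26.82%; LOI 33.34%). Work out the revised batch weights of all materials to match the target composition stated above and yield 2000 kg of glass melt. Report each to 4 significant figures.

Mid-chain values appear, with 4-significant-digit rounding, in the working. The working math runs at full precision at all times; exactly one rounding lands on each reported figure; all derived quantities, including the totals, LOI, glass mass, the yield, six oxide percentages, are recomputed starting from the weights per 2000 kg of glass at full precision, as set out in the question or the answer.
The oxide mass targets at 2000 kg glass melt:
  SiO2: 65.81% × 2000 = 1316 kg
  B2O3: 7.442% × 2000 = 148.8 kg
  Li2O: 0.1131% × 2000 = 2.262 kg
  Al2O3: 14.37% × 2000 = 287.4 kg
  CaO: 3.053% × 2000 = 61.06 kg
  TiO2: 9.212% × 2000 = 184.2 kg
Checking each oxide sum using the reported weights, at the basis given (sum by sum, the targets are met modulo rounding of the values):
  SiO2: 50.83·0.7795 + 1283·0.9950 = 1316 kg (target 1316 kg)
  B2O3: 102.9·0.5649 + 227.7·0.3984 = 148.8 kg (target 148.8 kg)
  Li2O: 50.83·0.04450 = 2.262 kg (target 2.262 kg)
  Al2O3: 276.2·0.9960 + 50.83·0.1659 + 1283·0.003000 = 287.4 kg (target 287.4 kg)
  CaO: 227.7·0.2682 = 61.07 kg (target 61.06 kg)
  TiO2: 186.1·0.9901 = 184.3 kg (target 184.2 kg)
Auditing the glass mass value: whole batch net of LOI = 2000 kg (the Σ of target masses is 2000 kg; with the basis standing at 2000 kg — deltas are rounding alone).
Adding the batch up: Σ batch = 2127 kg; LOI removed, Σ of batch·LOI: 126.7 kg; yield = glass ÷ total batch = 94.04%.

Revised batch per 2000 kg glass melt:
  boric acid: 102.9 kg
  alumina: 276.2 kg
  lithium feldspar: 50.83 kg
  TiO2: 186.1 kg
  colemanite: 227.7 kg
  silica sand: 1283 kg
Total batch = 2127 kg; LOI loss = 126.7 kg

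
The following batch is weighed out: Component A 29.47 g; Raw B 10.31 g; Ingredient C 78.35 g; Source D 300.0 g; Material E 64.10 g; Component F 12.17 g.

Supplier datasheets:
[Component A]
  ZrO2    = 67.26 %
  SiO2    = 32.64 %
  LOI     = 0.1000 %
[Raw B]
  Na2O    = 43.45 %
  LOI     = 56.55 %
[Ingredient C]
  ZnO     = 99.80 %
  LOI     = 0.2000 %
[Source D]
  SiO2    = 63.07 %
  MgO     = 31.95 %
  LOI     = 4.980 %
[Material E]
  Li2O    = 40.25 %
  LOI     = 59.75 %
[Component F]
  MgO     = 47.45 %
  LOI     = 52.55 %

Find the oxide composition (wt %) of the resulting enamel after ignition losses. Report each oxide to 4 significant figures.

Glass mass = 428.7 g (batch 494.4 − LOI 65.65).
Composition: ZrO2 4.623%, Li2O 6.018%, SiO2 46.37%, MgO 23.70%, ZnO 18.24%, Na2O 1.045%

The intermediate values are printed rounded to four significant digits within the worked lines. Each numeric step keeps full precision from first step to last; exactly one rounding goes into each reported figure; the derived quantities (LOI, the totals, the six compositions, glass mass, the yield) are re-derived starting from the weights at 428.7 g of glass in exact precision as quoted within either problem or answer.
Oxide-by-oxide delivered mass:
  ZrO2: 29.47·0.6726 = 19.82 g
  Li2O: 64.10·0.4025 = 25.80 g
  SiO2: 29.47·0.3264 + 300.0·0.6307 = 198.8 g
  MgO: 300.0·0.3195 + 12.17·0.4745 = 101.6 g
  ZnO: 78.35·0.9980 = 78.19 g
  Na2O: 10.31·0.4345 = 4.480 g
LOI: 29.47·0.001000 + 10.31·0.5655 + 78.35·0.002000 + 300.0·0.04980 + 64.10·0.5975 + 12.17·0.5255 = 65.65 g
Glass = total batch minus LOI = 494.4 − 65.65 = 428.7 g (= the summed oxide contributions)
each oxide over glass, ×100, is wt %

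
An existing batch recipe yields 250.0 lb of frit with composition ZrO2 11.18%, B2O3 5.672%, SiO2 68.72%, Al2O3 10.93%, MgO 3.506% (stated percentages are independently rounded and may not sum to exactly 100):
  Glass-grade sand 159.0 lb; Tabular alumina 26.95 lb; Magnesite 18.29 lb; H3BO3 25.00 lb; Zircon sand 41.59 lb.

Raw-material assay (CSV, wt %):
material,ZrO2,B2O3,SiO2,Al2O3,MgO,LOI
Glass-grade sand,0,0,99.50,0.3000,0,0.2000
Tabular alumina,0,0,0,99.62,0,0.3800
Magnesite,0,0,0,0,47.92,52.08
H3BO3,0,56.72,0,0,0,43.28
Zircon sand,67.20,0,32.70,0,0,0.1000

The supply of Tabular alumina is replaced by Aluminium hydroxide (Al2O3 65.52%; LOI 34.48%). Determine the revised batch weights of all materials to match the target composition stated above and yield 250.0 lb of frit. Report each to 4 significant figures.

Revised batch per 250.0 lb frit:
  Glass-grade sand: 159.0 lb
  Aluminium hydroxide: 40.98 lb
  Magnesite: 18.29 lb
  H3BO3: 25.00 lb
  Zircon sand: 41.59 lb
Total batch = 284.9 lb; LOI loss = 34.83 lb

The intermediate values are displayed rounded to 4 significant digits between the steps. All arithmetic keeps exact precision all the way through; every reported result takes exactly one rounding — the derived quantities (LOI, the yield, glass mass, the five compositions, the totals) are carried in full float precision from the batch weights at 250.0 lb of glass, exactly as shown in the question or the answer.
Oxide mass targets, per 250.0 lb frit:
  ZrO2: 11.18% × 250.0 = 27.95 lb
  B2O3: 5.672% × 250.0 = 14.18 lb
  SiO2: 68.72% × 250.0 = 171.8 lb
  Al2O3: 10.93% × 250.0 = 27.32 lb
  MgO: 3.506% × 250.0 = 8.765 lb
Verifying the oxide balance from the weights as reported, relative to the basis at hand (delivered sums recover each target within answer rounding):
  ZrO2: 41.59·0.6720 = 27.95 lb (target 27.95 lb)
  B2O3: 25.00·0.5672 = 14.18 lb (target 14.18 lb)
  SiO2: 159.0·0.9950 + 41.59·0.3270 = 171.8 lb (target 171.8 lb)
  Al2O3: 159.0·0.003000 + 40.98·0.6552 = 27.33 lb (target 27.32 lb)
  MgO: 18.29·0.4792 = 8.765 lb (target 8.765 lb)
Glass-mass sanity pass: whole batch net of LOI = 250.0 lb (the targets, summed, come to 250.0 lb; versus the stated basis of 250.0 lb — differing by rounding only).
Batch grand total — Σ batch = 284.9 lb; LOI removed, Σ of batch·LOI: 34.83 lb; glass ÷ batch gives a yield of 87.77%.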